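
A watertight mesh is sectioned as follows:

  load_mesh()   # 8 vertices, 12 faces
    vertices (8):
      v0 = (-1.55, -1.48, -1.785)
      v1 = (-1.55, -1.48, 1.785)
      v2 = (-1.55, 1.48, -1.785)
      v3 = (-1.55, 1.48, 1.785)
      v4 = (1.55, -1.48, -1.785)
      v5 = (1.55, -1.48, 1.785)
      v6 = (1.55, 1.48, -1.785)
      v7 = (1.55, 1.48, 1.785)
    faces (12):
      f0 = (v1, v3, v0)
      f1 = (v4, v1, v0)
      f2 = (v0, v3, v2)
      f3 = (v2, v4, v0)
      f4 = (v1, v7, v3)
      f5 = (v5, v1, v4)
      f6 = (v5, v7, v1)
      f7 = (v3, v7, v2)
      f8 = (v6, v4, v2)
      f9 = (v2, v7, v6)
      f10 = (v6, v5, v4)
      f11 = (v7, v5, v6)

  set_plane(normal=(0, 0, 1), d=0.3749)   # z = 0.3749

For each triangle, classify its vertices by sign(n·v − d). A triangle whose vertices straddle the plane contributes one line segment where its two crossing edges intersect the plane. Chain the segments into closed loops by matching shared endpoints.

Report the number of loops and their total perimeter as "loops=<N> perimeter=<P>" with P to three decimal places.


Straddling triangles (8 of 12):
  (v1,v3,v0) [++-] → (-1.55, 0.310841, 0.3749)–(-1.55, -1.48, 0.3749)  len=1.7908
  (v4,v1,v0) [-+-] → (-0.325543, -1.48, 0.3749)–(-1.55, -1.48, 0.3749)  len=1.2245
  (v0,v3,v2) [-+-] → (-1.55, 0.310841, 0.3749)–(-1.55, 1.48, 0.3749)  len=1.1692
  (v5,v1,v4) [++-] → (-0.325543, -1.48, 0.3749)–(1.55, -1.48, 0.3749)  len=1.8755
  (v3,v7,v2) [++-] → (0.325543, 1.48, 0.3749)–(-1.55, 1.48, 0.3749)  len=1.8755
  (v2,v7,v6) [-+-] → (0.325543, 1.48, 0.3749)–(1.55, 1.48, 0.3749)  len=1.2245
  (v6,v5,v4) [-+-] → (1.55, -0.310841, 0.3749)–(1.55, -1.48, 0.3749)  len=1.1692
  (v7,v5,v6) [++-] → (1.55, -0.310841, 0.3749)–(1.55, 1.48, 0.3749)  len=1.7908

Chained into 1 loop(s):
  loop 1: 8 segments, perimeter = 12.1200
Total perimeter = 12.120

loops=1 perimeter=12.120


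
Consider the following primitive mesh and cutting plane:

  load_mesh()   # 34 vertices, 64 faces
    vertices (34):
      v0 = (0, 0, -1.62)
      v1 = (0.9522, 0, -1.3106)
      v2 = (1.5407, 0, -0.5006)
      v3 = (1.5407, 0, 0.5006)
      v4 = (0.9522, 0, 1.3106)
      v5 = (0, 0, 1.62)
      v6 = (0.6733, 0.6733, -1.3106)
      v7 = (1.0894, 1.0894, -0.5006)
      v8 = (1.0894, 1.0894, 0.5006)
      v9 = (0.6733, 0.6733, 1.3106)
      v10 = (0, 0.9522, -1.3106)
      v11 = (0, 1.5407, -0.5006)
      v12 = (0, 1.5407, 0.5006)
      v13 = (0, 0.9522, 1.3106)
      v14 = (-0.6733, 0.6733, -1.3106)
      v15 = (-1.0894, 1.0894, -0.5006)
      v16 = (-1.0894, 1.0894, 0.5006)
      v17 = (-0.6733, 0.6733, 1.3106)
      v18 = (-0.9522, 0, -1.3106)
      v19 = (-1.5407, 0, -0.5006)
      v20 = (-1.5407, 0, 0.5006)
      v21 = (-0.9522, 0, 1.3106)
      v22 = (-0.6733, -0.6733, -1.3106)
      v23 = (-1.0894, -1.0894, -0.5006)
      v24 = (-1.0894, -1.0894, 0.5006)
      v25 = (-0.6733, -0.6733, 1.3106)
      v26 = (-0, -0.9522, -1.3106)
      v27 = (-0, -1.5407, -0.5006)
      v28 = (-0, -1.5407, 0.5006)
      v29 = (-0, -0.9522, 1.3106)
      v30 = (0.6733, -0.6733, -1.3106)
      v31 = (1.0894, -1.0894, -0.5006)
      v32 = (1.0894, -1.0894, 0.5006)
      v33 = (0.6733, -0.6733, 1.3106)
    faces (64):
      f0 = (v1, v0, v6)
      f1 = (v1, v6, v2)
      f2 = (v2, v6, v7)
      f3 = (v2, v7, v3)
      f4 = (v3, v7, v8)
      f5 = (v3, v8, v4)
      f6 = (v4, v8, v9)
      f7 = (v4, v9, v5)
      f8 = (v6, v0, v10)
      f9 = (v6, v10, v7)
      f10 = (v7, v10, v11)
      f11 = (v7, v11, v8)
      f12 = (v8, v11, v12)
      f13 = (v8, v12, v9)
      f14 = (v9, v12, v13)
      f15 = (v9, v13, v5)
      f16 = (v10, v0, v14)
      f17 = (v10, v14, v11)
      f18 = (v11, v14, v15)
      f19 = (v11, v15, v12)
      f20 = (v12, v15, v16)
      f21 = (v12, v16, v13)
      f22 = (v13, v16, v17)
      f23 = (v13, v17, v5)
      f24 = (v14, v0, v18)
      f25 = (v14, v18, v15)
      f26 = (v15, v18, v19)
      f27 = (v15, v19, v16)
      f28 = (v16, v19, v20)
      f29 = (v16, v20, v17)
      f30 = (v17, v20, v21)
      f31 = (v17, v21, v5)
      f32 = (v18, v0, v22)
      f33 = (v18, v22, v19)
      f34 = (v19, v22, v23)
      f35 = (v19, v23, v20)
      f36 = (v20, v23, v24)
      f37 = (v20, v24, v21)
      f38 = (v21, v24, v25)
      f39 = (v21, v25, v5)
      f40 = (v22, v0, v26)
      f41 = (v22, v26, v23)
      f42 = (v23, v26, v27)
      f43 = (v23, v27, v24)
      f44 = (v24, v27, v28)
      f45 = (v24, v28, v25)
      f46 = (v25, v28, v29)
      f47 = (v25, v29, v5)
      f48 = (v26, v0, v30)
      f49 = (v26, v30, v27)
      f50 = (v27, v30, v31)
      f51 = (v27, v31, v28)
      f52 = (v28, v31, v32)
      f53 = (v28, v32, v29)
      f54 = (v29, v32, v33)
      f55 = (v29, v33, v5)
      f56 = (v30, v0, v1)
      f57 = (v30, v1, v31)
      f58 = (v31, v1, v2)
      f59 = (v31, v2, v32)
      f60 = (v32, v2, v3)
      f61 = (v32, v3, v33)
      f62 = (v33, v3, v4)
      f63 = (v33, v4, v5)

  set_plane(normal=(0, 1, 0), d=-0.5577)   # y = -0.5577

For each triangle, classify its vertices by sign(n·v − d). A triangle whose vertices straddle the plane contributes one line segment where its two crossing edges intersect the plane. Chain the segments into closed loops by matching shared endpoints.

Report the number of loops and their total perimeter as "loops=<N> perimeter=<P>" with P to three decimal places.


loops=1 perimeter=8.946

Straddling triangles (20 of 64):
  (v18,v0,v22) [++-] → (-0.5577, -0.5577, -1.36372)–(-0.721185, -0.5577, -1.3106)  len=0.1719
  (v18,v22,v19) [+-+] → (-0.721185, -0.5577, -1.3106)–(-0.822225, -0.5577, -1.17153)  len=0.1719
  (v19,v22,v23) [+--] → (-0.822225, -0.5577, -1.17153)–(-1.30966, -0.5577, -0.5006)  len=0.8293
  (v19,v23,v20) [+-+] → (-1.30966, -0.5577, -0.5006)–(-1.30966, -0.5577, -0.0119475)  len=0.4887
  (v20,v23,v24) [+--] → (-1.30966, -0.5577, -0.0119475)–(-1.30966, -0.5577, 0.5006)  len=0.5125
  (v20,v24,v21) [+-+] → (-1.30966, -0.5577, 0.5006)–(-1.02244, -0.5577, 0.895934)  len=0.4887
  (v21,v24,v25) [+--] → (-1.02244, -0.5577, 0.895934)–(-0.721185, -0.5577, 1.3106)  len=0.5125
  (v21,v25,v5) [+-+] → (-0.721185, -0.5577, 1.3106)–(-0.5577, -0.5577, 1.36372)  len=0.1719
  (v22,v0,v26) [-+-] → (-0.5577, -0.5577, -1.36372)–(0, -0.5577, -1.43879)  len=0.5627
  (v25,v29,v5) [--+] → (0, -0.5577, 1.43879)–(-0.5577, -0.5577, 1.36372)  len=0.5627
  (v26,v0,v30) [-+-] → (0, -0.5577, -1.43879)–(0.5577, -0.5577, -1.36372)  len=0.5627
  (v29,v33,v5) [--+] → (0.5577, -0.5577, 1.36372)–(0, -0.5577, 1.43879)  len=0.5627
  (v30,v0,v1) [-++] → (0.5577, -0.5577, -1.36372)–(0.721185, -0.5577, -1.3106)  len=0.1719
  (v30,v1,v31) [-+-] → (0.721185, -0.5577, -1.3106)–(1.02244, -0.5577, -0.895934)  len=0.5125
  (v31,v1,v2) [-++] → (1.02244, -0.5577, -0.895934)–(1.30966, -0.5577, -0.5006)  len=0.4887
  (v31,v2,v32) [-+-] → (1.30966, -0.5577, -0.5006)–(1.30966, -0.5577, 0.0119475)  len=0.5125
  (v32,v2,v3) [-++] → (1.30966, -0.5577, 0.0119475)–(1.30966, -0.5577, 0.5006)  len=0.4887
  (v32,v3,v33) [-+-] → (1.30966, -0.5577, 0.5006)–(0.822225, -0.5577, 1.17153)  len=0.8293
  (v33,v3,v4) [-++] → (0.822225, -0.5577, 1.17153)–(0.721185, -0.5577, 1.3106)  len=0.1719
  (v33,v4,v5) [-++] → (0.721185, -0.5577, 1.3106)–(0.5577, -0.5577, 1.36372)  len=0.1719

Chained into 1 loop(s):
  loop 1: 20 segments, perimeter = 8.9457
Total perimeter = 8.946


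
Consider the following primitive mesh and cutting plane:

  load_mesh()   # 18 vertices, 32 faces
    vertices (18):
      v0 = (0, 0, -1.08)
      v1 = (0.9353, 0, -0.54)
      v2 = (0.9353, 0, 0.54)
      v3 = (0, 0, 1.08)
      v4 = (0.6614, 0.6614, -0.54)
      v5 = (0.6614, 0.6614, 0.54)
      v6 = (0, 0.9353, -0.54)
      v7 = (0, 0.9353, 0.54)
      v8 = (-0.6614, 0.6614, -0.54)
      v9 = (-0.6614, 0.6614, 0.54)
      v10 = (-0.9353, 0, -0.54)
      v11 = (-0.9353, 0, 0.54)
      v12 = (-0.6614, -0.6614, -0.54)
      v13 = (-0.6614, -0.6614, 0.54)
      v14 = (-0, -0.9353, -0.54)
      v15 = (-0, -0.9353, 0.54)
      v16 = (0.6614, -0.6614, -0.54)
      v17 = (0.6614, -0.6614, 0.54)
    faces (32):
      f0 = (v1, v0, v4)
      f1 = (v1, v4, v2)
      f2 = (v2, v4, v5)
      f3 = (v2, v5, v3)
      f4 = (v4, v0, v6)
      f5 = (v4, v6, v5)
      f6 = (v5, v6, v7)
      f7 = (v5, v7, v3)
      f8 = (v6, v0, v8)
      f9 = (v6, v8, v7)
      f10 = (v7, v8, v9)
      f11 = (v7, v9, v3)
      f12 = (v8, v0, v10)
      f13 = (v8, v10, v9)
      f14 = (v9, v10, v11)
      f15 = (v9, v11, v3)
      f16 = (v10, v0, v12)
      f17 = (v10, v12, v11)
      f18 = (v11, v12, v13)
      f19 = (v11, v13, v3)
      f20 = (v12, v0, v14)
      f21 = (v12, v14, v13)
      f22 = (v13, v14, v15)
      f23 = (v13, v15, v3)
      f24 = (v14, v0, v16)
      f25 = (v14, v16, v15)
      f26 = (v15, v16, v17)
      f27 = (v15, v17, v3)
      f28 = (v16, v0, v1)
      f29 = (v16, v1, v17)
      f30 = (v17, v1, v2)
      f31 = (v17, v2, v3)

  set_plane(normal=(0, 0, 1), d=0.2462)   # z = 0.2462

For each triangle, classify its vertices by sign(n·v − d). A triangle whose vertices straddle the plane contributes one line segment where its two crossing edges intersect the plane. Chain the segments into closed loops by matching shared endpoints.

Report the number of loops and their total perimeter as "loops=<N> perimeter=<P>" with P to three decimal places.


loops=1 perimeter=5.727

Straddling triangles (16 of 32):
  (v1,v4,v2) [--+] → (0.860789, 0.179925, 0.2462)–(0.9353, 0, 0.2462)  len=0.1947
  (v2,v4,v5) [+-+] → (0.860789, 0.179925, 0.2462)–(0.6614, 0.6614, 0.2462)  len=0.5211
  (v4,v6,v5) [--+] → (0.481475, 0.735911, 0.2462)–(0.6614, 0.6614, 0.2462)  len=0.1947
  (v5,v6,v7) [+-+] → (0.481475, 0.735911, 0.2462)–(0, 0.9353, 0.2462)  len=0.5211
  (v6,v8,v7) [--+] → (-0.179925, 0.860789, 0.2462)–(0, 0.9353, 0.2462)  len=0.1947
  (v7,v8,v9) [+-+] → (-0.179925, 0.860789, 0.2462)–(-0.6614, 0.6614, 0.2462)  len=0.5211
  (v8,v10,v9) [--+] → (-0.735911, 0.481475, 0.2462)–(-0.6614, 0.6614, 0.2462)  len=0.1947
  (v9,v10,v11) [+-+] → (-0.735911, 0.481475, 0.2462)–(-0.9353, 0, 0.2462)  len=0.5211
  (v10,v12,v11) [--+] → (-0.860789, -0.179925, 0.2462)–(-0.9353, 0, 0.2462)  len=0.1947
  (v11,v12,v13) [+-+] → (-0.860789, -0.179925, 0.2462)–(-0.6614, -0.6614, 0.2462)  len=0.5211
  (v12,v14,v13) [--+] → (-0.481475, -0.735911, 0.2462)–(-0.6614, -0.6614, 0.2462)  len=0.1947
  (v13,v14,v15) [+-+] → (-0.481475, -0.735911, 0.2462)–(0, -0.9353, 0.2462)  len=0.5211
  (v14,v16,v15) [--+] → (0.179925, -0.860789, 0.2462)–(0, -0.9353, 0.2462)  len=0.1947
  (v15,v16,v17) [+-+] → (0.179925, -0.860789, 0.2462)–(0.6614, -0.6614, 0.2462)  len=0.5211
  (v16,v1,v17) [--+] → (0.735911, -0.481475, 0.2462)–(0.6614, -0.6614, 0.2462)  len=0.1947
  (v17,v1,v2) [+-+] → (0.735911, -0.481475, 0.2462)–(0.9353, 0, 0.2462)  len=0.5211

Chained into 1 loop(s):
  loop 1: 16 segments, perimeter = 5.7270
Total perimeter = 5.727


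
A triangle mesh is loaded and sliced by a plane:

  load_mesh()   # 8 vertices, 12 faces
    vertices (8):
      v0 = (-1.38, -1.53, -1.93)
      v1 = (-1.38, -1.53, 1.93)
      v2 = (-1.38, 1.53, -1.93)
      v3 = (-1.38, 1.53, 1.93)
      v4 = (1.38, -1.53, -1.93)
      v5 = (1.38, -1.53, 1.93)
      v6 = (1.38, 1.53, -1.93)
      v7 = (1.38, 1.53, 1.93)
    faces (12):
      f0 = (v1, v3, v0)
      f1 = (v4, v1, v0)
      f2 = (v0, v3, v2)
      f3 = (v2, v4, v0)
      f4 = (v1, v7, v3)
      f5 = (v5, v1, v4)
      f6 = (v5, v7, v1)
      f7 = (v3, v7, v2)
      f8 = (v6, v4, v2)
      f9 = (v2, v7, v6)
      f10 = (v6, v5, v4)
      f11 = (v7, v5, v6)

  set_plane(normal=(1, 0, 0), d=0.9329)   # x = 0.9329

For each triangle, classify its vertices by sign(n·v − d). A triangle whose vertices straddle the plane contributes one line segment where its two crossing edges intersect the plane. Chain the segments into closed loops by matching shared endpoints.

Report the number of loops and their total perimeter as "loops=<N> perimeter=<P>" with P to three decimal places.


loops=1 perimeter=13.840

Straddling triangles (8 of 12):
  (v4,v1,v0) [+--] → (0.9329, -1.53, -1.30471)–(0.9329, -1.53, -1.93)  len=0.6253
  (v2,v4,v0) [-+-] → (0.9329, -1.0343, -1.93)–(0.9329, -1.53, -1.93)  len=0.4957
  (v1,v7,v3) [-+-] → (0.9329, 1.0343, 1.93)–(0.9329, 1.53, 1.93)  len=0.4957
  (v5,v1,v4) [+-+] → (0.9329, -1.53, 1.93)–(0.9329, -1.53, -1.30471)  len=3.2347
  (v5,v7,v1) [++-] → (0.9329, 1.0343, 1.93)–(0.9329, -1.53, 1.93)  len=2.5643
  (v3,v7,v2) [-+-] → (0.9329, 1.53, 1.93)–(0.9329, 1.53, 1.30471)  len=0.6253
  (v6,v4,v2) [++-] → (0.9329, -1.0343, -1.93)–(0.9329, 1.53, -1.93)  len=2.5643
  (v2,v7,v6) [-++] → (0.9329, 1.53, 1.30471)–(0.9329, 1.53, -1.93)  len=3.2347

Chained into 1 loop(s):
  loop 1: 8 segments, perimeter = 13.8400
Total perimeter = 13.840


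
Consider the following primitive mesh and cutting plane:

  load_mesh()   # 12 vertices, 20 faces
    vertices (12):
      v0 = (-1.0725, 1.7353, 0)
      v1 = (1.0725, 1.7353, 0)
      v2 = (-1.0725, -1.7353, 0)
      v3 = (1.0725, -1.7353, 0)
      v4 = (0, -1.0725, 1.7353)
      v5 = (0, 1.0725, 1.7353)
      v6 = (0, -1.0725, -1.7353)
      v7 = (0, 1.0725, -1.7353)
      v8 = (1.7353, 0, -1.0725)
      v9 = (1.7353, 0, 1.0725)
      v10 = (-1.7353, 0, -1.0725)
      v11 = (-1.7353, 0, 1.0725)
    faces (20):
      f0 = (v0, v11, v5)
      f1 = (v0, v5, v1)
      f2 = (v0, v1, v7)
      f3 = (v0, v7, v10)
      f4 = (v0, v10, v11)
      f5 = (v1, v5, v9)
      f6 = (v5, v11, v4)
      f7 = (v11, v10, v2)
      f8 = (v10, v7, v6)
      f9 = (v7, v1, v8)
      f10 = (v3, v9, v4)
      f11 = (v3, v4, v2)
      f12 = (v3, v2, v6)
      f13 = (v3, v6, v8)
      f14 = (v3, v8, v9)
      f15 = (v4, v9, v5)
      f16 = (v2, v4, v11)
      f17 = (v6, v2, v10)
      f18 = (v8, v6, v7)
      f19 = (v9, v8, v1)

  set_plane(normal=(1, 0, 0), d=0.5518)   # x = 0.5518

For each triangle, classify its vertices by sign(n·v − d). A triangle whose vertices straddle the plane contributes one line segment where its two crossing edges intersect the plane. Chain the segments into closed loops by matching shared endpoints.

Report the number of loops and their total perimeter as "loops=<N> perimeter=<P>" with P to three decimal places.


loops=1 perimeter=10.392

Straddling triangles (10 of 20):
  (v0,v5,v1) [--+] → (0.5518, 1.41351, 0.84249)–(0.5518, 1.7353, 0)  len=0.9019
  (v0,v1,v7) [-+-] → (0.5518, 1.7353, 0)–(0.5518, 1.41351, -0.84249)  len=0.9019
  (v1,v5,v9) [+-+] → (0.5518, 1.41351, 0.84249)–(0.5518, 0.731461, 1.52454)  len=0.9646
  (v7,v1,v8) [-++] → (0.5518, 1.41351, -0.84249)–(0.5518, 0.731461, -1.52454)  len=0.9646
  (v3,v9,v4) [++-] → (0.5518, -0.731461, 1.52454)–(0.5518, -1.41351, 0.84249)  len=0.9646
  (v3,v4,v2) [+--] → (0.5518, -1.41351, 0.84249)–(0.5518, -1.7353, 0)  len=0.9019
  (v3,v2,v6) [+--] → (0.5518, -1.7353, 0)–(0.5518, -1.41351, -0.84249)  len=0.9019
  (v3,v6,v8) [+-+] → (0.5518, -1.41351, -0.84249)–(0.5518, -0.731461, -1.52454)  len=0.9646
  (v4,v9,v5) [-+-] → (0.5518, -0.731461, 1.52454)–(0.5518, 0.731461, 1.52454)  len=1.4629
  (v8,v6,v7) [+--] → (0.5518, -0.731461, -1.52454)–(0.5518, 0.731461, -1.52454)  len=1.4629

Chained into 1 loop(s):
  loop 1: 10 segments, perimeter = 10.3915
Total perimeter = 10.392


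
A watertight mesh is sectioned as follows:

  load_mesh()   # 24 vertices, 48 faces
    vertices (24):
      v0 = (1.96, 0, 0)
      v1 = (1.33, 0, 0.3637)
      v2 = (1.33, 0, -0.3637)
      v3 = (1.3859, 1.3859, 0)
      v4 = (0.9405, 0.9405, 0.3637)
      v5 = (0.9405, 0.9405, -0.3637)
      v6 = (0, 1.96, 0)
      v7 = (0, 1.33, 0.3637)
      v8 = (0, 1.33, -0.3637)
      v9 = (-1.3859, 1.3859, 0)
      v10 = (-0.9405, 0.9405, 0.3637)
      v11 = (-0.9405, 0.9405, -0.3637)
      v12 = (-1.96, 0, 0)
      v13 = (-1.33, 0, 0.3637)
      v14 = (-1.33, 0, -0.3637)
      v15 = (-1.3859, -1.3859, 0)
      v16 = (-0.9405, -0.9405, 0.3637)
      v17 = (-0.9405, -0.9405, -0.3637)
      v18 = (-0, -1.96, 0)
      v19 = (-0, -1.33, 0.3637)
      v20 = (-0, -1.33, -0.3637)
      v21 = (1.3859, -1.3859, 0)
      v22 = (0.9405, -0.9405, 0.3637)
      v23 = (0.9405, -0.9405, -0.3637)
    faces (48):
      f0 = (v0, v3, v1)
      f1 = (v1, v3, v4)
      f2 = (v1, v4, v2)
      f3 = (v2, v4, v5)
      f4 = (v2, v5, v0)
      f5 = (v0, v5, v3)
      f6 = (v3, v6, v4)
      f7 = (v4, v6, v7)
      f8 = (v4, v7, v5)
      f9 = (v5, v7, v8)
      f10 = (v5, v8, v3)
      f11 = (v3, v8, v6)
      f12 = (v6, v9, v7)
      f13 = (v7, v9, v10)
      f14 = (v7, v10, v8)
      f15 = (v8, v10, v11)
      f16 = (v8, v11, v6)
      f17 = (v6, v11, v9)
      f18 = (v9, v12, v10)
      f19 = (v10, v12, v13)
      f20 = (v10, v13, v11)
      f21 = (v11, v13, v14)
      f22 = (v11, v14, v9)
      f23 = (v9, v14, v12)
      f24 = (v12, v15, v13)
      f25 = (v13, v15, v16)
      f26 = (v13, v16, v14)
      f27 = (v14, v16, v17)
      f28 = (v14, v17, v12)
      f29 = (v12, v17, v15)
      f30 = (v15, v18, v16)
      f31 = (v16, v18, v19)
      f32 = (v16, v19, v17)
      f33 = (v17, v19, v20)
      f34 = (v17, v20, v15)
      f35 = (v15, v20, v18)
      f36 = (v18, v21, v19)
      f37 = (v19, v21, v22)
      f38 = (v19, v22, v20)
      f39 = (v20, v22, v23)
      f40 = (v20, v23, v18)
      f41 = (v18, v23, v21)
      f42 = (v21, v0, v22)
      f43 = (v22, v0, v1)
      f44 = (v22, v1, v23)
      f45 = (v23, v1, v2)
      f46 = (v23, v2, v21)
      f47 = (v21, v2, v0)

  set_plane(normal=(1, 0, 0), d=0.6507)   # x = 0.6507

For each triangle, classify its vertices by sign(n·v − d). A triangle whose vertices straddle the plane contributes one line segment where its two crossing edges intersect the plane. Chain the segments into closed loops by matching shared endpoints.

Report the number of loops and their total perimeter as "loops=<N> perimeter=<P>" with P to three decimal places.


Straddling triangles (12 of 48):
  (v3,v6,v4) [+-+] → (0.6507, 1.69045, 0)–(0.6507, 1.25464, 0.251632)  len=0.5032
  (v4,v6,v7) [+--] → (0.6507, 1.25464, 0.251632)–(0.6507, 1.06052, 0.3637)  len=0.2242
  (v4,v7,v5) [+-+] → (0.6507, 1.06052, 0.3637)–(0.6507, 1.06052, -0.139563)  len=0.5033
  (v5,v7,v8) [+--] → (0.6507, 1.06052, -0.139563)–(0.6507, 1.06052, -0.3637)  len=0.2241
  (v5,v8,v3) [+-+] → (0.6507, 1.06052, -0.3637)–(0.6507, 1.35625, -0.192938)  len=0.3415
  (v3,v8,v6) [+--] → (0.6507, 1.35625, -0.192938)–(0.6507, 1.69045, 0)  len=0.3859
  (v18,v21,v19) [-+-] → (0.6507, -1.69045, 0)–(0.6507, -1.35625, 0.192938)  len=0.3859
  (v19,v21,v22) [-++] → (0.6507, -1.35625, 0.192938)–(0.6507, -1.06052, 0.3637)  len=0.3415
  (v19,v22,v20) [-+-] → (0.6507, -1.06052, 0.3637)–(0.6507, -1.06052, 0.139563)  len=0.2241
  (v20,v22,v23) [-++] → (0.6507, -1.06052, 0.139563)–(0.6507, -1.06052, -0.3637)  len=0.5033
  (v20,v23,v18) [-+-] → (0.6507, -1.06052, -0.3637)–(0.6507, -1.25464, -0.251632)  len=0.2242
  (v18,v23,v21) [-++] → (0.6507, -1.25464, -0.251632)–(0.6507, -1.69045, 0)  len=0.5032

Chained into 2 loop(s):
  loop 1: 6 segments, perimeter = 2.1822
  loop 2: 6 segments, perimeter = 2.1822
Total perimeter = 4.364

loops=2 perimeter=4.364


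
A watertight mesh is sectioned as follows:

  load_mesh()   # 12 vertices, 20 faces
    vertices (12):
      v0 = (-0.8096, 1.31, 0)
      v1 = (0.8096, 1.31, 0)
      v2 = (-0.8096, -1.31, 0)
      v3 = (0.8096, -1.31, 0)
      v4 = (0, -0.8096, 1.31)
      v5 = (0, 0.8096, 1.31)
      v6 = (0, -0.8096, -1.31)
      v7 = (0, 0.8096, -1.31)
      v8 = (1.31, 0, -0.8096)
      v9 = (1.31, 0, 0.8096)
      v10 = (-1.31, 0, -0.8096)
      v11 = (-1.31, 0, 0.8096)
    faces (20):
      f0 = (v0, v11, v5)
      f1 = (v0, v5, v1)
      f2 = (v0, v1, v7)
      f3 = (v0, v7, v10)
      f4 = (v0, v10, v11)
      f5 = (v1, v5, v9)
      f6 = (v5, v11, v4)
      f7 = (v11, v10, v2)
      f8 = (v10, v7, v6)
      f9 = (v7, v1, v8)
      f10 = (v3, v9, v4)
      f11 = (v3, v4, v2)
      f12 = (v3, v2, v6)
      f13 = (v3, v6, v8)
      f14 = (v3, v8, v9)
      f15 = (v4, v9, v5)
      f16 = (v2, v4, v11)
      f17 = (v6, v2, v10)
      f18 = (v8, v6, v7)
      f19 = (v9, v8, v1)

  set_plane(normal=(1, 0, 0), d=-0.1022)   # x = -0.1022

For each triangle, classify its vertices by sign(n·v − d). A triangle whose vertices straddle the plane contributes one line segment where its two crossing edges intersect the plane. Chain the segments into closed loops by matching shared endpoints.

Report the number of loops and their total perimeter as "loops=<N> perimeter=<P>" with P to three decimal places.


Straddling triangles (10 of 20):
  (v0,v11,v5) [--+] → (-0.1022, 0.746439, 1.27096)–(-0.1022, 0.872768, 1.14463)  len=0.1787
  (v0,v5,v1) [-++] → (-0.1022, 0.872768, 1.14463)–(-0.1022, 1.31, 0)  len=1.2253
  (v0,v1,v7) [-++] → (-0.1022, 1.31, 0)–(-0.1022, 0.872768, -1.14463)  len=1.2253
  (v0,v7,v10) [-+-] → (-0.1022, 0.872768, -1.14463)–(-0.1022, 0.746439, -1.27096)  len=0.1787
  (v5,v11,v4) [+-+] → (-0.1022, 0.746439, 1.27096)–(-0.1022, -0.746439, 1.27096)  len=1.4929
  (v10,v7,v6) [-++] → (-0.1022, 0.746439, -1.27096)–(-0.1022, -0.746439, -1.27096)  len=1.4929
  (v3,v4,v2) [++-] → (-0.1022, -0.872768, 1.14463)–(-0.1022, -1.31, 0)  len=1.2253
  (v3,v2,v6) [+-+] → (-0.1022, -1.31, 0)–(-0.1022, -0.872768, -1.14463)  len=1.2253
  (v2,v4,v11) [-+-] → (-0.1022, -0.872768, 1.14463)–(-0.1022, -0.746439, 1.27096)  len=0.1787
  (v6,v2,v10) [+--] → (-0.1022, -0.872768, -1.14463)–(-0.1022, -0.746439, -1.27096)  len=0.1787

Chained into 1 loop(s):
  loop 1: 10 segments, perimeter = 8.6016
Total perimeter = 8.602

loops=1 perimeter=8.602


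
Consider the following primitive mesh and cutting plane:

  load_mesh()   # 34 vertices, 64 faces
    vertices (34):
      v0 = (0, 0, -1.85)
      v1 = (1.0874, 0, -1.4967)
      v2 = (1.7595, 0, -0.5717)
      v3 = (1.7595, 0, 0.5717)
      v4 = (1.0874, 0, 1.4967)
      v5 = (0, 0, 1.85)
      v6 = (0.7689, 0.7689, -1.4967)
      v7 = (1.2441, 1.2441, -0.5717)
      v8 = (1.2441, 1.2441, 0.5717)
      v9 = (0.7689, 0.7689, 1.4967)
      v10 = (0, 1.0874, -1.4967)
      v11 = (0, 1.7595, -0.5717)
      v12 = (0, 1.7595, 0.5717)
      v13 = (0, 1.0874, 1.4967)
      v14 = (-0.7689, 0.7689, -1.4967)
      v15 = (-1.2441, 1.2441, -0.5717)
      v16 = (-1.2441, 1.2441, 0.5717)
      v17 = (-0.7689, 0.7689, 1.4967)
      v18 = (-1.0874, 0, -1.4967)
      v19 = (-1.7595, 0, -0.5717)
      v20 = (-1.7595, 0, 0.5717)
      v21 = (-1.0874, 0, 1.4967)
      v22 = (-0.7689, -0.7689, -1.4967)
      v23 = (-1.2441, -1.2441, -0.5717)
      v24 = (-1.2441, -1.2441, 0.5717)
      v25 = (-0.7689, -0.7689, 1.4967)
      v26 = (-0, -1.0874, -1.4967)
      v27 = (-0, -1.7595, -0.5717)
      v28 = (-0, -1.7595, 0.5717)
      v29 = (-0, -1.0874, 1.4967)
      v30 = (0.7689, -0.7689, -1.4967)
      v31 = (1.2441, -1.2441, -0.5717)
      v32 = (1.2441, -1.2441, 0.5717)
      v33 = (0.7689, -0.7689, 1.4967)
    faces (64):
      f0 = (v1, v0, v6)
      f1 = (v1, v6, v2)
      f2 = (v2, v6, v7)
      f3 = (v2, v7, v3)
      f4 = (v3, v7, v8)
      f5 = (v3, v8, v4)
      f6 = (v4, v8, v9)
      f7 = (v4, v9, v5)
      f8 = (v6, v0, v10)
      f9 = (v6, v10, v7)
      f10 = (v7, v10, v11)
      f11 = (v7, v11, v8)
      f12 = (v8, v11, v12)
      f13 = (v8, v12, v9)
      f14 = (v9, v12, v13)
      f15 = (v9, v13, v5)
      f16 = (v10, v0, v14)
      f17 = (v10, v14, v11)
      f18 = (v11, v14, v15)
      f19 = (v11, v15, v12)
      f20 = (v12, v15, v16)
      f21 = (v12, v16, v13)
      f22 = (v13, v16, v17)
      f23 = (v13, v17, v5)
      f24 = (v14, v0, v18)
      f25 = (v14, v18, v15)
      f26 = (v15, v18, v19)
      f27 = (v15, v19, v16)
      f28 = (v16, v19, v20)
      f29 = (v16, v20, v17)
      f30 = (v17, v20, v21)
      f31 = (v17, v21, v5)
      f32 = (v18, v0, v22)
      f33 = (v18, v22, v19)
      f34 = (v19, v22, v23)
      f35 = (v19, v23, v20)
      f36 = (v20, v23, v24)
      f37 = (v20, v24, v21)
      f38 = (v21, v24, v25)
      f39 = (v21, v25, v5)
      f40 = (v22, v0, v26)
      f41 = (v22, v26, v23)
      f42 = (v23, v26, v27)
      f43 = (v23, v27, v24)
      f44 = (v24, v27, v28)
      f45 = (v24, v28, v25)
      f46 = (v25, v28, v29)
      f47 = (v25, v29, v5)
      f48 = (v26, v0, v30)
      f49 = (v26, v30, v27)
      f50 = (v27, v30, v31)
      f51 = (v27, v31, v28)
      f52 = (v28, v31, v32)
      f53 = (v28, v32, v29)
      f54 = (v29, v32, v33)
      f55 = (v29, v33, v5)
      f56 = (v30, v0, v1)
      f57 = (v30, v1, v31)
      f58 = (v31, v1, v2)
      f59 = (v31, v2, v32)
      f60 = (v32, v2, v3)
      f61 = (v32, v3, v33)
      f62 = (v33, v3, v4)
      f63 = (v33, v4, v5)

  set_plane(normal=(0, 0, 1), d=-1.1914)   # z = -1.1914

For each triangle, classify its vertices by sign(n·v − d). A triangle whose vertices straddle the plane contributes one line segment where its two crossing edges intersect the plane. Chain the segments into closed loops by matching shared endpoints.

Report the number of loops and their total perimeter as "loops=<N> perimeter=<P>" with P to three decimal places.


Straddling triangles (16 of 64):
  (v1,v6,v2) [--+] → (1.09585, 0.515121, -1.1914)–(1.30923, 0, -1.1914)  len=0.5576
  (v2,v6,v7) [+-+] → (1.09585, 0.515121, -1.1914)–(0.925742, 0.925742, -1.1914)  len=0.4445
  (v6,v10,v7) [--+] → (0.41062, 1.13912, -1.1914)–(0.925742, 0.925742, -1.1914)  len=0.5576
  (v7,v10,v11) [+-+] → (0.41062, 1.13912, -1.1914)–(0, 1.30923, -1.1914)  len=0.4445
  (v10,v14,v11) [--+] → (-0.515121, 1.09585, -1.1914)–(0, 1.30923, -1.1914)  len=0.5576
  (v11,v14,v15) [+-+] → (-0.515121, 1.09585, -1.1914)–(-0.925742, 0.925742, -1.1914)  len=0.4445
  (v14,v18,v15) [--+] → (-1.13912, 0.41062, -1.1914)–(-0.925742, 0.925742, -1.1914)  len=0.5576
  (v15,v18,v19) [+-+] → (-1.13912, 0.41062, -1.1914)–(-1.30923, 0, -1.1914)  len=0.4445
  (v18,v22,v19) [--+] → (-1.09585, -0.515121, -1.1914)–(-1.30923, 0, -1.1914)  len=0.5576
  (v19,v22,v23) [+-+] → (-1.09585, -0.515121, -1.1914)–(-0.925742, -0.925742, -1.1914)  len=0.4445
  (v22,v26,v23) [--+] → (-0.41062, -1.13912, -1.1914)–(-0.925742, -0.925742, -1.1914)  len=0.5576
  (v23,v26,v27) [+-+] → (-0.41062, -1.13912, -1.1914)–(0, -1.30923, -1.1914)  len=0.4445
  (v26,v30,v27) [--+] → (0.515121, -1.09585, -1.1914)–(0, -1.30923, -1.1914)  len=0.5576
  (v27,v30,v31) [+-+] → (0.515121, -1.09585, -1.1914)–(0.925742, -0.925742, -1.1914)  len=0.4445
  (v30,v1,v31) [--+] → (1.13912, -0.41062, -1.1914)–(0.925742, -0.925742, -1.1914)  len=0.5576
  (v31,v1,v2) [+-+] → (1.13912, -0.41062, -1.1914)–(1.30923, 0, -1.1914)  len=0.4445

Chained into 1 loop(s):
  loop 1: 16 segments, perimeter = 8.0162
Total perimeter = 8.016

loops=1 perimeter=8.016


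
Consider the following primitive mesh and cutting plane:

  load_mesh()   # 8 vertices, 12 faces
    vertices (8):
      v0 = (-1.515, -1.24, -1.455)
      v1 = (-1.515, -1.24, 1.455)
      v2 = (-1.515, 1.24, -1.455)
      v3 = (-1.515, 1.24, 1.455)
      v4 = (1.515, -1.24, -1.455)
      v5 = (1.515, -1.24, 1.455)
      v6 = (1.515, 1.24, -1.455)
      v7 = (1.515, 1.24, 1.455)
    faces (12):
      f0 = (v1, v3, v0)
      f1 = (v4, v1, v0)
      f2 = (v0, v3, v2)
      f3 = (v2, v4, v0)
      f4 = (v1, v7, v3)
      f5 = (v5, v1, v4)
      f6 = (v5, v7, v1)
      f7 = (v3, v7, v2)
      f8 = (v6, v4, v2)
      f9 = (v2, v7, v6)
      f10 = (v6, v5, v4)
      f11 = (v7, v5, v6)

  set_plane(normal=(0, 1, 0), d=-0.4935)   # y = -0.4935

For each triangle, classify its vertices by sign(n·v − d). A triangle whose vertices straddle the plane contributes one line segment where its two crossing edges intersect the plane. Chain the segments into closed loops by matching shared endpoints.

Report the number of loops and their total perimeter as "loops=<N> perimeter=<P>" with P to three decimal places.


Straddling triangles (8 of 12):
  (v1,v3,v0) [-+-] → (-1.515, -0.4935, 1.455)–(-1.515, -0.4935, -0.579067)  len=2.0341
  (v0,v3,v2) [-++] → (-1.515, -0.4935, -0.579067)–(-1.515, -0.4935, -1.455)  len=0.8759
  (v2,v4,v0) [+--] → (0.602946, -0.4935, -1.455)–(-1.515, -0.4935, -1.455)  len=2.1179
  (v1,v7,v3) [-++] → (-0.602946, -0.4935, 1.455)–(-1.515, -0.4935, 1.455)  len=0.9121
  (v5,v7,v1) [-+-] → (1.515, -0.4935, 1.455)–(-0.602946, -0.4935, 1.455)  len=2.1179
  (v6,v4,v2) [+-+] → (1.515, -0.4935, -1.455)–(0.602946, -0.4935, -1.455)  len=0.9121
  (v6,v5,v4) [+--] → (1.515, -0.4935, 0.579067)–(1.515, -0.4935, -1.455)  len=2.0341
  (v7,v5,v6) [+-+] → (1.515, -0.4935, 1.455)–(1.515, -0.4935, 0.579067)  len=0.8759

Chained into 1 loop(s):
  loop 1: 8 segments, perimeter = 11.8800
Total perimeter = 11.880

loops=1 perimeter=11.880


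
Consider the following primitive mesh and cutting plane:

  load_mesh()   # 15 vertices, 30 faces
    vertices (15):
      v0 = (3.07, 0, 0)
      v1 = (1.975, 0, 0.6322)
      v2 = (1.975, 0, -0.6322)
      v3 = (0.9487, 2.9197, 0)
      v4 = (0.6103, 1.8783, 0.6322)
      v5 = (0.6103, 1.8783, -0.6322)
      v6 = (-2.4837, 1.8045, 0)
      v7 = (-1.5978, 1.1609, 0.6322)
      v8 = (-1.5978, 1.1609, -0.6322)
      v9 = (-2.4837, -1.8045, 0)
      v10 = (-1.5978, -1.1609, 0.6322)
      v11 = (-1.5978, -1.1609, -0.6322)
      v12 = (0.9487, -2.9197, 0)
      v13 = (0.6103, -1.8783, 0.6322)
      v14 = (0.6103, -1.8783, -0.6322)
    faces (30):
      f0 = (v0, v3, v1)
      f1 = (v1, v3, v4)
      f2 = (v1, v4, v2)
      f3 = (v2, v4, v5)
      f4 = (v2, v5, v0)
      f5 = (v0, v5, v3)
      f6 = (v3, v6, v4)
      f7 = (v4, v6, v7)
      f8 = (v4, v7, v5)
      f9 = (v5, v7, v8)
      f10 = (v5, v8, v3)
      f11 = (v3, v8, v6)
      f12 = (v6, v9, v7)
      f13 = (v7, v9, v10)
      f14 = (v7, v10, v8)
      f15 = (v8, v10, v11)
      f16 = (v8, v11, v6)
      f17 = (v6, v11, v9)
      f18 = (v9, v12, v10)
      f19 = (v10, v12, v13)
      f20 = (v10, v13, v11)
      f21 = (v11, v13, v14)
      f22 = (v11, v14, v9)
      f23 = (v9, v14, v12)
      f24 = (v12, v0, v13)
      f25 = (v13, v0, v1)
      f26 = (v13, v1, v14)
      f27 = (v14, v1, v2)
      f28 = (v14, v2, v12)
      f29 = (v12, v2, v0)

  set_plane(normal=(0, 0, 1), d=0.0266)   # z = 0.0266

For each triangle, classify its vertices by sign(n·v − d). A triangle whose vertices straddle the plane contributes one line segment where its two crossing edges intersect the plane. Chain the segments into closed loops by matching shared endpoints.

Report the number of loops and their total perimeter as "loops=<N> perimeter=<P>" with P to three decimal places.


Straddling triangles (20 of 30):
  (v0,v3,v1) [--+] → (0.991882, 2.79685, 0.0266)–(3.02393, 0, 0.0266)  len=3.4571
  (v1,v3,v4) [+-+] → (0.991882, 2.79685, 0.0266)–(0.934462, 2.87588, 0.0266)  len=0.0977
  (v1,v4,v2) [++-] → (1.26394, 0.978665, 0.0266)–(1.975, 0, 0.0266)  len=1.2097
  (v2,v4,v5) [-+-] → (1.26394, 0.978665, 0.0266)–(0.6103, 1.8783, 0.0266)  len=1.1120
  (v3,v6,v4) [--+] → (-2.35352, 1.80761, 0.0266)–(0.934462, 2.87588, 0.0266)  len=3.4572
  (v4,v6,v7) [+-+] → (-2.35352, 1.80761, 0.0266)–(-2.44643, 1.77742, 0.0266)  len=0.0977
  (v4,v7,v5) [++-] → (-0.540203, 1.50451, 0.0266)–(0.6103, 1.8783, 0.0266)  len=1.2097
  (v5,v7,v8) [-+-] → (-0.540203, 1.50451, 0.0266)–(-1.5978, 1.1609, 0.0266)  len=1.1120
  (v6,v9,v7) [--+] → (-2.44643, -1.67973, 0.0266)–(-2.44643, 1.77742, 0.0266)  len=3.4572
  (v7,v9,v10) [+-+] → (-2.44643, -1.67973, 0.0266)–(-2.44643, -1.77742, 0.0266)  len=0.0977
  (v7,v10,v8) [++-] → (-1.5978, -0.0488452, 0.0266)–(-1.5978, 1.1609, 0.0266)  len=1.2097
  (v8,v10,v11) [-+-] → (-1.5978, -0.0488452, 0.0266)–(-1.5978, -1.1609, 0.0266)  len=1.1121
  (v9,v12,v10) [--+] → (0.841555, -2.8457, 0.0266)–(-2.44643, -1.77742, 0.0266)  len=3.4572
  (v10,v12,v13) [+-+] → (0.841555, -2.8457, 0.0266)–(0.934462, -2.87588, 0.0266)  len=0.0977
  (v10,v13,v11) [++-] → (-0.447297, -1.53469, 0.0266)–(-1.5978, -1.1609, 0.0266)  len=1.2097
  (v11,v13,v14) [-+-] → (-0.447297, -1.53469, 0.0266)–(0.6103, -1.8783, 0.0266)  len=1.1120
  (v12,v0,v13) [--+] → (2.96651, -0.07903, 0.0266)–(0.934462, -2.87588, 0.0266)  len=3.4571
  (v13,v0,v1) [+-+] → (2.96651, -0.07903, 0.0266)–(3.02393, 0, 0.0266)  len=0.0977
  (v13,v1,v14) [++-] → (1.32136, -0.899635, 0.0266)–(0.6103, -1.8783, 0.0266)  len=1.2097
  (v14,v1,v2) [-+-] → (1.32136, -0.899635, 0.0266)–(1.975, 0, 0.0266)  len=1.1120

Chained into 2 loop(s):
  loop 1: 10 segments, perimeter = 17.7741
  loop 2: 10 segments, perimeter = 11.6087
Total perimeter = 29.383

loops=2 perimeter=29.383


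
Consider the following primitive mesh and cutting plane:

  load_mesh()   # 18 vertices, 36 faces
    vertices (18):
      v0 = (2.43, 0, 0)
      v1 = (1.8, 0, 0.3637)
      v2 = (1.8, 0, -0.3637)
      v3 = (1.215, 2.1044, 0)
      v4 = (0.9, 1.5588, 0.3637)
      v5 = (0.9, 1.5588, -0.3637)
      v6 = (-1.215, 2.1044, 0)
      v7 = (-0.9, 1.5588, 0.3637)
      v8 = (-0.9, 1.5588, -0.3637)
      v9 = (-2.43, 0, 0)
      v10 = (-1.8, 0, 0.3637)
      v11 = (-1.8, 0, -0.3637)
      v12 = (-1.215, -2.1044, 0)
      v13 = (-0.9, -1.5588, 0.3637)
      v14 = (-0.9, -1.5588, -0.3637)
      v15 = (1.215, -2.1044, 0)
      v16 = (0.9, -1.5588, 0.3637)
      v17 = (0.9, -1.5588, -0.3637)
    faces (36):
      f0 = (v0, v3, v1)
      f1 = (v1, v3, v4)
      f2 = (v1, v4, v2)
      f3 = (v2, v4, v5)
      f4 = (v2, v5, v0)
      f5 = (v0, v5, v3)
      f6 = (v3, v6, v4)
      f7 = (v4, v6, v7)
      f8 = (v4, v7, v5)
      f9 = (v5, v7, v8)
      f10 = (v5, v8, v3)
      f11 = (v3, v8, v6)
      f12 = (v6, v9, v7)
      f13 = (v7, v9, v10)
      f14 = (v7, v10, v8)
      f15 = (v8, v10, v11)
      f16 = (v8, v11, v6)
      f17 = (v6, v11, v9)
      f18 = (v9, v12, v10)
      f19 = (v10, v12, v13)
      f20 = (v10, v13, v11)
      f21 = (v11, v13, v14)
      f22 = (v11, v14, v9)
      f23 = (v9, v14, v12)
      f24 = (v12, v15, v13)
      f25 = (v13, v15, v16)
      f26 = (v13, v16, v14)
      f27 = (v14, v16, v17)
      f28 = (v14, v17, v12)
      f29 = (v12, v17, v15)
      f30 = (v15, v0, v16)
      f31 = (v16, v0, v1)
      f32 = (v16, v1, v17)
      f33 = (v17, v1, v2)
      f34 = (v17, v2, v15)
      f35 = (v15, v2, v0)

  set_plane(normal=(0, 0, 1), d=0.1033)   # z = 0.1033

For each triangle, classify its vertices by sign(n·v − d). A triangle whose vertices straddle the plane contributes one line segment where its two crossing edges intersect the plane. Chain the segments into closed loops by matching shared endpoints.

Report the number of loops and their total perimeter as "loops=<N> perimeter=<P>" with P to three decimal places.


Straddling triangles (24 of 36):
  (v0,v3,v1) [--+] → (1.38115, 1.5067, 0.1033)–(2.25106, 0, 0.1033)  len=1.7398
  (v1,v3,v4) [+-+] → (1.38115, 1.5067, 0.1033)–(1.12553, 1.94944, 0.1033)  len=0.5112
  (v1,v4,v2) [++-] → (1.22219, 1.00077, 0.1033)–(1.8, 0, 0.1033)  len=1.1556
  (v2,v4,v5) [-+-] → (1.22219, 1.00077, 0.1033)–(0.9, 1.5588, 0.1033)  len=0.6444
  (v3,v6,v4) [--+] → (-0.614286, 1.94944, 0.1033)–(1.12553, 1.94944, 0.1033)  len=1.7398
  (v4,v6,v7) [+-+] → (-0.614286, 1.94944, 0.1033)–(-1.12553, 1.94944, 0.1033)  len=0.5112
  (v4,v7,v5) [++-] → (-0.255623, 1.5588, 0.1033)–(0.9, 1.5588, 0.1033)  len=1.1556
  (v5,v7,v8) [-+-] → (-0.255623, 1.5588, 0.1033)–(-0.9, 1.5588, 0.1033)  len=0.6444
  (v6,v9,v7) [--+] → (-1.99544, 0.442739, 0.1033)–(-1.12553, 1.94944, 0.1033)  len=1.7398
  (v7,v9,v10) [+-+] → (-1.99544, 0.442739, 0.1033)–(-2.25106, 0, 0.1033)  len=0.5112
  (v7,v10,v8) [++-] → (-1.47781, 0.558031, 0.1033)–(-0.9, 1.5588, 0.1033)  len=1.1556
  (v8,v10,v11) [-+-] → (-1.47781, 0.558031, 0.1033)–(-1.8, 0, 0.1033)  len=0.6444
  (v9,v12,v10) [--+] → (-1.38115, -1.5067, 0.1033)–(-2.25106, 0, 0.1033)  len=1.7398
  (v10,v12,v13) [+-+] → (-1.38115, -1.5067, 0.1033)–(-1.12553, -1.94944, 0.1033)  len=0.5112
  (v10,v13,v11) [++-] → (-1.22219, -1.00077, 0.1033)–(-1.8, 0, 0.1033)  len=1.1556
  (v11,v13,v14) [-+-] → (-1.22219, -1.00077, 0.1033)–(-0.9, -1.5588, 0.1033)  len=0.6444
  (v12,v15,v13) [--+] → (0.614286, -1.94944, 0.1033)–(-1.12553, -1.94944, 0.1033)  len=1.7398
  (v13,v15,v16) [+-+] → (0.614286, -1.94944, 0.1033)–(1.12553, -1.94944, 0.1033)  len=0.5112
  (v13,v16,v14) [++-] → (0.255623, -1.5588, 0.1033)–(-0.9, -1.5588, 0.1033)  len=1.1556
  (v14,v16,v17) [-+-] → (0.255623, -1.5588, 0.1033)–(0.9, -1.5588, 0.1033)  len=0.6444
  (v15,v0,v16) [--+] → (1.99544, -0.442739, 0.1033)–(1.12553, -1.94944, 0.1033)  len=1.7398
  (v16,v0,v1) [+-+] → (1.99544, -0.442739, 0.1033)–(2.25106, 0, 0.1033)  len=0.5112
  (v16,v1,v17) [++-] → (1.47781, -0.558031, 0.1033)–(0.9, -1.5588, 0.1033)  len=1.1556
  (v17,v1,v2) [-+-] → (1.47781, -0.558031, 0.1033)–(1.8, 0, 0.1033)  len=0.6444

Chained into 2 loop(s):
  loop 1: 12 segments, perimeter = 13.5062
  loop 2: 12 segments, perimeter = 10.7998
Total perimeter = 24.306

loops=2 perimeter=24.306


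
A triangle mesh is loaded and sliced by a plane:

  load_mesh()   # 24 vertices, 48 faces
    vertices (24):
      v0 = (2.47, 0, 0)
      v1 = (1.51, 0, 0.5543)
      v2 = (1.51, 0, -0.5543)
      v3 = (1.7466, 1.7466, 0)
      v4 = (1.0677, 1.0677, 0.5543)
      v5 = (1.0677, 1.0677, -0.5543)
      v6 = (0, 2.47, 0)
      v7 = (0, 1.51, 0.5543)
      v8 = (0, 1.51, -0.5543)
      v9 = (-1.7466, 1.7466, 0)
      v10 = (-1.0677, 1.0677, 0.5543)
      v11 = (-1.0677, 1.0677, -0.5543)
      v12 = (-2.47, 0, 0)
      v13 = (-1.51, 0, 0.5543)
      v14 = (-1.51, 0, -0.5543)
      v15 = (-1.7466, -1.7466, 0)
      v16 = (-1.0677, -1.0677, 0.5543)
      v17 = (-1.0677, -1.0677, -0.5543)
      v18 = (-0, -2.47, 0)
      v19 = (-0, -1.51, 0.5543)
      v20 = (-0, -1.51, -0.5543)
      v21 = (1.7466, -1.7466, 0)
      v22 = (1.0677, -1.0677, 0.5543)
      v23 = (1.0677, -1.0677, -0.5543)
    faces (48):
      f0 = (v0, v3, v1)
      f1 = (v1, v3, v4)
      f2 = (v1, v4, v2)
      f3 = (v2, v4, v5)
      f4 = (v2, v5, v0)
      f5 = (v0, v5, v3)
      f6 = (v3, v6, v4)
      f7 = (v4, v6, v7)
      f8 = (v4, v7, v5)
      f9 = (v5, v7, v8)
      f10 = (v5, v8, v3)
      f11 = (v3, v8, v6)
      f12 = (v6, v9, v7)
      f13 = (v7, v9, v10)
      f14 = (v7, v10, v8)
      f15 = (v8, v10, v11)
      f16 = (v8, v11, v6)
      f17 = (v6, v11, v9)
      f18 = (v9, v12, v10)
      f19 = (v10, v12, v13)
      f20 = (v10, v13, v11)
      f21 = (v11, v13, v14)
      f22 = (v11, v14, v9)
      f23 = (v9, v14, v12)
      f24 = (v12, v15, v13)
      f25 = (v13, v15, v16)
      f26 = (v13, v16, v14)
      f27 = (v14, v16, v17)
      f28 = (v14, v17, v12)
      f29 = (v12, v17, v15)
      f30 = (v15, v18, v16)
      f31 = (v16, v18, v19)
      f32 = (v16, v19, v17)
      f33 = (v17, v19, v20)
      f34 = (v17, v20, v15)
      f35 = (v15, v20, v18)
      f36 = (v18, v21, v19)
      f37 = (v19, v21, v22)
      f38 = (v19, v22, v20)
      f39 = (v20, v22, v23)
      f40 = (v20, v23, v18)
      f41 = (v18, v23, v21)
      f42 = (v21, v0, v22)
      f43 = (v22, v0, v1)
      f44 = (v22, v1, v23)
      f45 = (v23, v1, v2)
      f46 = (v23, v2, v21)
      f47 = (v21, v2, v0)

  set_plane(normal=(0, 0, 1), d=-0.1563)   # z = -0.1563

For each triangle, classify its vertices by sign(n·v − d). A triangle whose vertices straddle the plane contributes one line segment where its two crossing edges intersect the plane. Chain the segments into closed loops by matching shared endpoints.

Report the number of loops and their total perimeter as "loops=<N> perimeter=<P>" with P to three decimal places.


Straddling triangles (32 of 48):
  (v1,v4,v2) [++-] → (1.35121, 0.383316, -0.1563)–(1.51, 0, -0.1563)  len=0.4149
  (v2,v4,v5) [-+-] → (1.35121, 0.383316, -0.1563)–(1.0677, 1.0677, -0.1563)  len=0.7408
  (v2,v5,v0) [--+] → (2.07458, 0.301067, -0.1563)–(2.1993, 0, -0.1563)  len=0.3259
  (v0,v5,v3) [+-+] → (2.07458, 0.301067, -0.1563)–(1.55517, 1.55517, -0.1563)  len=1.3574
  (v4,v7,v5) [++-] → (0.684384, 1.22649, -0.1563)–(1.0677, 1.0677, -0.1563)  len=0.4149
  (v5,v7,v8) [-+-] → (0.684384, 1.22649, -0.1563)–(0, 1.51, -0.1563)  len=0.7408
  (v5,v8,v3) [--+] → (1.2541, 1.67988, -0.1563)–(1.55517, 1.55517, -0.1563)  len=0.3259
  (v3,v8,v6) [+-+] → (1.2541, 1.67988, -0.1563)–(0, 2.1993, -0.1563)  len=1.3574
  (v7,v10,v8) [++-] → (-0.383316, 1.35121, -0.1563)–(0, 1.51, -0.1563)  len=0.4149
  (v8,v10,v11) [-+-] → (-0.383316, 1.35121, -0.1563)–(-1.0677, 1.0677, -0.1563)  len=0.7408
  (v8,v11,v6) [--+] → (-0.301067, 2.07458, -0.1563)–(0, 2.1993, -0.1563)  len=0.3259
  (v6,v11,v9) [+-+] → (-0.301067, 2.07458, -0.1563)–(-1.55517, 1.55517, -0.1563)  len=1.3574
  (v10,v13,v11) [++-] → (-1.22649, 0.684384, -0.1563)–(-1.0677, 1.0677, -0.1563)  len=0.4149
  (v11,v13,v14) [-+-] → (-1.22649, 0.684384, -0.1563)–(-1.51, 0, -0.1563)  len=0.7408
  (v11,v14,v9) [--+] → (-1.67988, 1.2541, -0.1563)–(-1.55517, 1.55517, -0.1563)  len=0.3259
  (v9,v14,v12) [+-+] → (-1.67988, 1.2541, -0.1563)–(-2.1993, 0, -0.1563)  len=1.3574
  (v13,v16,v14) [++-] → (-1.35121, -0.383316, -0.1563)–(-1.51, 0, -0.1563)  len=0.4149
  (v14,v16,v17) [-+-] → (-1.35121, -0.383316, -0.1563)–(-1.0677, -1.0677, -0.1563)  len=0.7408
  (v14,v17,v12) [--+] → (-2.07458, -0.301067, -0.1563)–(-2.1993, 0, -0.1563)  len=0.3259
  (v12,v17,v15) [+-+] → (-2.07458, -0.301067, -0.1563)–(-1.55517, -1.55517, -0.1563)  len=1.3574
  (v16,v19,v17) [++-] → (-0.684384, -1.22649, -0.1563)–(-1.0677, -1.0677, -0.1563)  len=0.4149
  (v17,v19,v20) [-+-] → (-0.684384, -1.22649, -0.1563)–(0, -1.51, -0.1563)  len=0.7408
  (v17,v20,v15) [--+] → (-1.2541, -1.67988, -0.1563)–(-1.55517, -1.55517, -0.1563)  len=0.3259
  (v15,v20,v18) [+-+] → (-1.2541, -1.67988, -0.1563)–(0, -2.1993, -0.1563)  len=1.3574
  (v19,v22,v20) [++-] → (0.383316, -1.35121, -0.1563)–(0, -1.51, -0.1563)  len=0.4149
  (v20,v22,v23) [-+-] → (0.383316, -1.35121, -0.1563)–(1.0677, -1.0677, -0.1563)  len=0.7408
  (v20,v23,v18) [--+] → (0.301067, -2.07458, -0.1563)–(0, -2.1993, -0.1563)  len=0.3259
  (v18,v23,v21) [+-+] → (0.301067, -2.07458, -0.1563)–(1.55517, -1.55517, -0.1563)  len=1.3574
  (v22,v1,v23) [++-] → (1.22649, -0.684384, -0.1563)–(1.0677, -1.0677, -0.1563)  len=0.4149
  (v23,v1,v2) [-+-] → (1.22649, -0.684384, -0.1563)–(1.51, 0, -0.1563)  len=0.7408
  (v23,v2,v21) [--+] → (1.67988, -1.2541, -0.1563)–(1.55517, -1.55517, -0.1563)  len=0.3259
  (v21,v2,v0) [+-+] → (1.67988, -1.2541, -0.1563)–(2.1993, 0, -0.1563)  len=1.3574

Chained into 2 loop(s):
  loop 1: 16 segments, perimeter = 9.2455
  loop 2: 16 segments, perimeter = 13.4663
Total perimeter = 22.712

loops=2 perimeter=22.712
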